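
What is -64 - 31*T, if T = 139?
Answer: -4373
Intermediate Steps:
-64 - 31*T = -64 - 31*139 = -64 - 4309 = -4373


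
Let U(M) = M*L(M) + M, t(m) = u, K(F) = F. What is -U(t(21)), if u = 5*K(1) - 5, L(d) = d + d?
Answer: 0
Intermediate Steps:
L(d) = 2*d
u = 0 (u = 5*1 - 5 = 5 - 5 = 0)
t(m) = 0
U(M) = M + 2*M**2 (U(M) = M*(2*M) + M = 2*M**2 + M = M + 2*M**2)
-U(t(21)) = -0*(1 + 2*0) = -0*(1 + 0) = -0 = -1*0 = 0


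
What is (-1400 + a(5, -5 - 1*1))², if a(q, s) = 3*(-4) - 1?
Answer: 1996569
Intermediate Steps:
a(q, s) = -13 (a(q, s) = -12 - 1 = -13)
(-1400 + a(5, -5 - 1*1))² = (-1400 - 13)² = (-1413)² = 1996569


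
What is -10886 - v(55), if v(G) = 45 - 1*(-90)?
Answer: -11021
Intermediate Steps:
v(G) = 135 (v(G) = 45 + 90 = 135)
-10886 - v(55) = -10886 - 1*135 = -10886 - 135 = -11021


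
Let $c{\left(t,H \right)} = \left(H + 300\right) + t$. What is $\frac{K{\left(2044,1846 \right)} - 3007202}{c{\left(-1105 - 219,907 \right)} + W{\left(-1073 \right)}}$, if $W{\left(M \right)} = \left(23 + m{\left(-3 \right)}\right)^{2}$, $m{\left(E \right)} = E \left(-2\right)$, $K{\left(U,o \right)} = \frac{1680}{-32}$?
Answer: $- \frac{6014509}{1448} \approx -4153.7$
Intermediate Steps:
$K{\left(U,o \right)} = - \frac{105}{2}$ ($K{\left(U,o \right)} = 1680 \left(- \frac{1}{32}\right) = - \frac{105}{2}$)
$m{\left(E \right)} = - 2 E$
$c{\left(t,H \right)} = 300 + H + t$ ($c{\left(t,H \right)} = \left(300 + H\right) + t = 300 + H + t$)
$W{\left(M \right)} = 841$ ($W{\left(M \right)} = \left(23 - -6\right)^{2} = \left(23 + 6\right)^{2} = 29^{2} = 841$)
$\frac{K{\left(2044,1846 \right)} - 3007202}{c{\left(-1105 - 219,907 \right)} + W{\left(-1073 \right)}} = \frac{- \frac{105}{2} - 3007202}{\left(300 + 907 - 1324\right) + 841} = - \frac{6014509}{2 \left(\left(300 + 907 - 1324\right) + 841\right)} = - \frac{6014509}{2 \left(-117 + 841\right)} = - \frac{6014509}{2 \cdot 724} = \left(- \frac{6014509}{2}\right) \frac{1}{724} = - \frac{6014509}{1448}$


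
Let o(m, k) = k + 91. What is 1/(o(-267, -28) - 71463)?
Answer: -1/71400 ≈ -1.4006e-5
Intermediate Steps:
o(m, k) = 91 + k
1/(o(-267, -28) - 71463) = 1/((91 - 28) - 71463) = 1/(63 - 71463) = 1/(-71400) = -1/71400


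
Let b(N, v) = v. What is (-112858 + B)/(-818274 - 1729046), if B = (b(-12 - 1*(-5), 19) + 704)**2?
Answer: -409871/2547320 ≈ -0.16090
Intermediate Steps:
B = 522729 (B = (19 + 704)**2 = 723**2 = 522729)
(-112858 + B)/(-818274 - 1729046) = (-112858 + 522729)/(-818274 - 1729046) = 409871/(-2547320) = 409871*(-1/2547320) = -409871/2547320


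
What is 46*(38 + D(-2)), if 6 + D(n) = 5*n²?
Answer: 2392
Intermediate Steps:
D(n) = -6 + 5*n²
46*(38 + D(-2)) = 46*(38 + (-6 + 5*(-2)²)) = 46*(38 + (-6 + 5*4)) = 46*(38 + (-6 + 20)) = 46*(38 + 14) = 46*52 = 2392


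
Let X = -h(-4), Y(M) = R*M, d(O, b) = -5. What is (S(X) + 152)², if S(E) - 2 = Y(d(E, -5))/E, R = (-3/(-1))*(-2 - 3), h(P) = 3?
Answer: 16641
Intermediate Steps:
R = -15 (R = -3*(-1)*(-5) = 3*(-5) = -15)
Y(M) = -15*M
X = -3 (X = -1*3 = -3)
S(E) = 2 + 75/E (S(E) = 2 + (-15*(-5))/E = 2 + 75/E)
(S(X) + 152)² = ((2 + 75/(-3)) + 152)² = ((2 + 75*(-⅓)) + 152)² = ((2 - 25) + 152)² = (-23 + 152)² = 129² = 16641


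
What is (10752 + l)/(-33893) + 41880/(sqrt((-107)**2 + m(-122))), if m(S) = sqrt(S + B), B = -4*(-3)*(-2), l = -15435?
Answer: 4683/33893 + 41880/sqrt(11449 + I*sqrt(146)) ≈ 391.54 - 0.20654*I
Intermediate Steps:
B = -24 (B = 12*(-2) = -24)
m(S) = sqrt(-24 + S) (m(S) = sqrt(S - 24) = sqrt(-24 + S))
(10752 + l)/(-33893) + 41880/(sqrt((-107)**2 + m(-122))) = (10752 - 15435)/(-33893) + 41880/(sqrt((-107)**2 + sqrt(-24 - 122))) = -4683*(-1/33893) + 41880/(sqrt(11449 + sqrt(-146))) = 4683/33893 + 41880/(sqrt(11449 + I*sqrt(146))) = 4683/33893 + 41880/sqrt(11449 + I*sqrt(146))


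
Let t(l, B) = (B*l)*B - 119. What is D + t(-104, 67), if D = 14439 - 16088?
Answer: -468624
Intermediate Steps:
t(l, B) = -119 + l*B² (t(l, B) = l*B² - 119 = -119 + l*B²)
D = -1649
D + t(-104, 67) = -1649 + (-119 - 104*67²) = -1649 + (-119 - 104*4489) = -1649 + (-119 - 466856) = -1649 - 466975 = -468624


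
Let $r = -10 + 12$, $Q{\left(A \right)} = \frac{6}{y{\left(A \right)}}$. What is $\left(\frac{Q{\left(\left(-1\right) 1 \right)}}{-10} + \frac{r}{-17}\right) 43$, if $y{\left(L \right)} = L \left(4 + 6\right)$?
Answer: $- \frac{2107}{850} \approx -2.4788$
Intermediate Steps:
$y{\left(L \right)} = 10 L$ ($y{\left(L \right)} = L 10 = 10 L$)
$Q{\left(A \right)} = \frac{3}{5 A}$ ($Q{\left(A \right)} = \frac{6}{10 A} = 6 \frac{1}{10 A} = \frac{3}{5 A}$)
$r = 2$
$\left(\frac{Q{\left(\left(-1\right) 1 \right)}}{-10} + \frac{r}{-17}\right) 43 = \left(\frac{\frac{3}{5} \frac{1}{\left(-1\right) 1}}{-10} + \frac{2}{-17}\right) 43 = \left(\frac{3}{5 \left(-1\right)} \left(- \frac{1}{10}\right) + 2 \left(- \frac{1}{17}\right)\right) 43 = \left(\frac{3}{5} \left(-1\right) \left(- \frac{1}{10}\right) - \frac{2}{17}\right) 43 = \left(\left(- \frac{3}{5}\right) \left(- \frac{1}{10}\right) - \frac{2}{17}\right) 43 = \left(\frac{3}{50} - \frac{2}{17}\right) 43 = \left(- \frac{49}{850}\right) 43 = - \frac{2107}{850}$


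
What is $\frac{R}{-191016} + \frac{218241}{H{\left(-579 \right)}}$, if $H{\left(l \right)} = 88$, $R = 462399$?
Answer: $\frac{30987226}{12507} \approx 2477.6$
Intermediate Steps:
$\frac{R}{-191016} + \frac{218241}{H{\left(-579 \right)}} = \frac{462399}{-191016} + \frac{218241}{88} = 462399 \left(- \frac{1}{191016}\right) + 218241 \cdot \frac{1}{88} = - \frac{22019}{9096} + \frac{218241}{88} = \frac{30987226}{12507}$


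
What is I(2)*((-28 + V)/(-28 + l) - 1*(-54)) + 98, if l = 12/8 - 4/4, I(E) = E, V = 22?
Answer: 11354/55 ≈ 206.44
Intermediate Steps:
l = ½ (l = 12*(⅛) - 4*¼ = 3/2 - 1 = ½ ≈ 0.50000)
I(2)*((-28 + V)/(-28 + l) - 1*(-54)) + 98 = 2*((-28 + 22)/(-28 + ½) - 1*(-54)) + 98 = 2*(-6/(-55/2) + 54) + 98 = 2*(-6*(-2/55) + 54) + 98 = 2*(12/55 + 54) + 98 = 2*(2982/55) + 98 = 5964/55 + 98 = 11354/55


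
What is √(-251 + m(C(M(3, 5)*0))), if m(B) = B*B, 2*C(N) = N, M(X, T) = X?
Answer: I*√251 ≈ 15.843*I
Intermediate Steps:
C(N) = N/2
m(B) = B²
√(-251 + m(C(M(3, 5)*0))) = √(-251 + ((3*0)/2)²) = √(-251 + ((½)*0)²) = √(-251 + 0²) = √(-251 + 0) = √(-251) = I*√251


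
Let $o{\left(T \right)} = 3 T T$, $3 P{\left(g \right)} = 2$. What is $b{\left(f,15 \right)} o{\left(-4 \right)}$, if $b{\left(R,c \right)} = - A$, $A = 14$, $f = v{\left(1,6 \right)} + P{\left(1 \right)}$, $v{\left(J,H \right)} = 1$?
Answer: $-672$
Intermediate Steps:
$P{\left(g \right)} = \frac{2}{3}$ ($P{\left(g \right)} = \frac{1}{3} \cdot 2 = \frac{2}{3}$)
$f = \frac{5}{3}$ ($f = 1 + \frac{2}{3} = \frac{5}{3} \approx 1.6667$)
$o{\left(T \right)} = 3 T^{2}$
$b{\left(R,c \right)} = -14$ ($b{\left(R,c \right)} = \left(-1\right) 14 = -14$)
$b{\left(f,15 \right)} o{\left(-4 \right)} = - 14 \cdot 3 \left(-4\right)^{2} = - 14 \cdot 3 \cdot 16 = \left(-14\right) 48 = -672$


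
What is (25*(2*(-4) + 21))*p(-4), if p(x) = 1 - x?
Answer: 1625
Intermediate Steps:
(25*(2*(-4) + 21))*p(-4) = (25*(2*(-4) + 21))*(1 - 1*(-4)) = (25*(-8 + 21))*(1 + 4) = (25*13)*5 = 325*5 = 1625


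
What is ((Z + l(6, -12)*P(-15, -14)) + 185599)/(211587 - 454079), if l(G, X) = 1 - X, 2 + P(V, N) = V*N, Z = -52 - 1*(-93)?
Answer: -47086/60623 ≈ -0.77670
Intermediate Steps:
Z = 41 (Z = -52 + 93 = 41)
P(V, N) = -2 + N*V (P(V, N) = -2 + V*N = -2 + N*V)
((Z + l(6, -12)*P(-15, -14)) + 185599)/(211587 - 454079) = ((41 + (1 - 1*(-12))*(-2 - 14*(-15))) + 185599)/(211587 - 454079) = ((41 + (1 + 12)*(-2 + 210)) + 185599)/(-242492) = ((41 + 13*208) + 185599)*(-1/242492) = ((41 + 2704) + 185599)*(-1/242492) = (2745 + 185599)*(-1/242492) = 188344*(-1/242492) = -47086/60623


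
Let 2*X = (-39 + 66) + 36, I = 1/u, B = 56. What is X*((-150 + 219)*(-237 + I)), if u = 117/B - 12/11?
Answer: -210306411/410 ≈ -5.1294e+5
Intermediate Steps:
u = 615/616 (u = 117/56 - 12/11 = 615/616 ≈ 0.99838)
I = 616/615 (I = 1/(615/616) = 616/615 ≈ 1.0016)
X = 63/2 (X = ((-39 + 66) + 36)/2 = (27 + 36)/2 = (½)*63 = 63/2 ≈ 31.500)
X*((-150 + 219)*(-237 + I)) = 63*((-150 + 219)*(-237 + 616/615))/2 = 63*(69*(-145139/615))/2 = (63/2)*(-3338197/205) = -210306411/410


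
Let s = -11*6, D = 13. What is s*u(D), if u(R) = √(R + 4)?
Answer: -66*√17 ≈ -272.13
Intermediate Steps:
u(R) = √(4 + R)
s = -66
s*u(D) = -66*√(4 + 13) = -66*√17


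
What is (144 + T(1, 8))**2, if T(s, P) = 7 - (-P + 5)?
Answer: 23716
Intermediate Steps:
T(s, P) = 2 + P (T(s, P) = 7 - (5 - P) = 7 + (-5 + P) = 2 + P)
(144 + T(1, 8))**2 = (144 + (2 + 8))**2 = (144 + 10)**2 = 154**2 = 23716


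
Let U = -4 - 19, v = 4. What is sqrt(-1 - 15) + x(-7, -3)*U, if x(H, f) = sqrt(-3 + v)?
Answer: -23 + 4*I ≈ -23.0 + 4.0*I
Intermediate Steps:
x(H, f) = 1 (x(H, f) = sqrt(-3 + 4) = sqrt(1) = 1)
U = -23
sqrt(-1 - 15) + x(-7, -3)*U = sqrt(-1 - 15) + 1*(-23) = sqrt(-16) - 23 = 4*I - 23 = -23 + 4*I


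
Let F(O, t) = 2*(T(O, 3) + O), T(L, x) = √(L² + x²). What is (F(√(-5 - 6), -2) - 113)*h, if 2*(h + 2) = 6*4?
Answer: -1130 + 20*I*√2 + 20*I*√11 ≈ -1130.0 + 94.617*I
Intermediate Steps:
h = 10 (h = -2 + (6*4)/2 = -2 + (½)*24 = -2 + 12 = 10)
F(O, t) = 2*O + 2*√(9 + O²) (F(O, t) = 2*(√(O² + 3²) + O) = 2*(√(O² + 9) + O) = 2*(√(9 + O²) + O) = 2*(O + √(9 + O²)) = 2*O + 2*√(9 + O²))
(F(√(-5 - 6), -2) - 113)*h = ((2*√(-5 - 6) + 2*√(9 + (√(-5 - 6))²)) - 113)*10 = ((2*√(-11) + 2*√(9 + (√(-11))²)) - 113)*10 = ((2*(I*√11) + 2*√(9 + (I*√11)²)) - 113)*10 = ((2*I*√11 + 2*√(9 - 11)) - 113)*10 = ((2*I*√11 + 2*√(-2)) - 113)*10 = ((2*I*√11 + 2*(I*√2)) - 113)*10 = ((2*I*√11 + 2*I*√2) - 113)*10 = ((2*I*√2 + 2*I*√11) - 113)*10 = (-113 + 2*I*√2 + 2*I*√11)*10 = -1130 + 20*I*√2 + 20*I*√11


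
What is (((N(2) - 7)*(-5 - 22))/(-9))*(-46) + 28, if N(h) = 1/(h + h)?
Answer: 1919/2 ≈ 959.50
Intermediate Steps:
N(h) = 1/(2*h)
(((N(2) - 7)*(-5 - 22))/(-9))*(-46) + 28 = ((((½)/2 - 7)*(-5 - 22))/(-9))*(-46) + 28 = ((((½)*(½) - 7)*(-27))*(-⅑))*(-46) + 28 = (((¼ - 7)*(-27))*(-⅑))*(-46) + 28 = (-27/4*(-27)*(-⅑))*(-46) + 28 = ((729/4)*(-⅑))*(-46) + 28 = -81/4*(-46) + 28 = 1863/2 + 28 = 1919/2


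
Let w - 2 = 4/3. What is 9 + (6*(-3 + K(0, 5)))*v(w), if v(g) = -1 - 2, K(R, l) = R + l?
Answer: -27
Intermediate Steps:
w = 10/3 (w = 2 + 4/3 = 10/3 ≈ 3.3333)
v(g) = -3
9 + (6*(-3 + K(0, 5)))*v(w) = 9 + (6*(-3 + (0 + 5)))*(-3) = 9 + (6*(-3 + 5))*(-3) = 9 + (6*2)*(-3) = 9 + 12*(-3) = 9 - 36 = -27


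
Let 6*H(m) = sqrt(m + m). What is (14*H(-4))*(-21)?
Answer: -98*I*sqrt(2) ≈ -138.59*I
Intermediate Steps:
H(m) = sqrt(2)*sqrt(m)/6 (H(m) = sqrt(m + m)/6 = sqrt(2*m)/6 = (sqrt(2)*sqrt(m))/6 = sqrt(2)*sqrt(m)/6)
(14*H(-4))*(-21) = (14*(sqrt(2)*sqrt(-4)/6))*(-21) = (14*(sqrt(2)*(2*I)/6))*(-21) = (14*(I*sqrt(2)/3))*(-21) = (14*I*sqrt(2)/3)*(-21) = -98*I*sqrt(2)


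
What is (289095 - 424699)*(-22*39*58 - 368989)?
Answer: 56784581812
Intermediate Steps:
(289095 - 424699)*(-22*39*58 - 368989) = -135604*(-858*58 - 368989) = -135604*(-49764 - 368989) = -135604*(-418753) = 56784581812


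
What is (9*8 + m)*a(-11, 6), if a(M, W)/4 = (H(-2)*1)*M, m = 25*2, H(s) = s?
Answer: 10736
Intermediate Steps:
m = 50
a(M, W) = -8*M (a(M, W) = 4*((-2*1)*M) = 4*(-2*M) = -8*M)
(9*8 + m)*a(-11, 6) = (9*8 + 50)*(-8*(-11)) = (72 + 50)*88 = 122*88 = 10736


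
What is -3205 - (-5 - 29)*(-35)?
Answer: -4395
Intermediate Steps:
-3205 - (-5 - 29)*(-35) = -3205 - (-34)*(-35) = -3205 - 1*1190 = -3205 - 1190 = -4395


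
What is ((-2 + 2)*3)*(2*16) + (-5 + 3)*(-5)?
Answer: 10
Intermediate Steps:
((-2 + 2)*3)*(2*16) + (-5 + 3)*(-5) = (0*3)*32 - 2*(-5) = 0*32 + 10 = 0 + 10 = 10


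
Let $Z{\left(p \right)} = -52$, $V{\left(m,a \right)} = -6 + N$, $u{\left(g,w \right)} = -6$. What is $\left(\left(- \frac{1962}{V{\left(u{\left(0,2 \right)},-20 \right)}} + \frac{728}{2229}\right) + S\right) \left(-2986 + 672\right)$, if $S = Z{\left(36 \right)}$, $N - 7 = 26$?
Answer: $\frac{641334356}{2229} \approx 2.8772 \cdot 10^{5}$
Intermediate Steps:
$N = 33$ ($N = 7 + 26 = 33$)
$V{\left(m,a \right)} = 27$ ($V{\left(m,a \right)} = -6 + 33 = 27$)
$S = -52$
$\left(\left(- \frac{1962}{V{\left(u{\left(0,2 \right)},-20 \right)}} + \frac{728}{2229}\right) + S\right) \left(-2986 + 672\right) = \left(\left(- \frac{1962}{27} + \frac{728}{2229}\right) - 52\right) \left(-2986 + 672\right) = \left(\left(\left(-1962\right) \frac{1}{27} + 728 \cdot \frac{1}{2229}\right) - 52\right) \left(-2314\right) = \left(\left(- \frac{218}{3} + \frac{728}{2229}\right) - 52\right) \left(-2314\right) = \left(- \frac{161246}{2229} - 52\right) \left(-2314\right) = \left(- \frac{277154}{2229}\right) \left(-2314\right) = \frac{641334356}{2229}$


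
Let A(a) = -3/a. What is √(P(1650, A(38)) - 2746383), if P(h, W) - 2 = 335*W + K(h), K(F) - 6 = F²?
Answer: I*√34513690/38 ≈ 154.6*I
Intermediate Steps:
K(F) = 6 + F²
P(h, W) = 8 + h² + 335*W (P(h, W) = 2 + (335*W + (6 + h²)) = 2 + (6 + h² + 335*W) = 8 + h² + 335*W)
√(P(1650, A(38)) - 2746383) = √((8 + 1650² + 335*(-3/38)) - 2746383) = √((8 + 2722500 + 335*(-3*1/38)) - 2746383) = √((8 + 2722500 + 335*(-3/38)) - 2746383) = √((8 + 2722500 - 1005/38) - 2746383) = √(103454299/38 - 2746383) = √(-908255/38) = I*√34513690/38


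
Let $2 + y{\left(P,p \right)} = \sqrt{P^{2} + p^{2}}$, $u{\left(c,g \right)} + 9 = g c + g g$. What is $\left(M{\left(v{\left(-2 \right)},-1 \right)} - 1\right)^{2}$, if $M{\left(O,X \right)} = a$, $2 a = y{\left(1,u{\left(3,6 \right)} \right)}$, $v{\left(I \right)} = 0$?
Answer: $\frac{\left(4 - \sqrt{2026}\right)^{2}}{4} \approx 420.48$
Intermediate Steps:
$u{\left(c,g \right)} = -9 + g^{2} + c g$ ($u{\left(c,g \right)} = -9 + \left(g c + g g\right) = -9 + \left(c g + g^{2}\right) = -9 + \left(g^{2} + c g\right) = -9 + g^{2} + c g$)
$y{\left(P,p \right)} = -2 + \sqrt{P^{2} + p^{2}}$
$a = -1 + \frac{\sqrt{2026}}{2}$ ($a = \frac{-2 + \sqrt{1^{2} + \left(-9 + 6^{2} + 3 \cdot 6\right)^{2}}}{2} = \frac{-2 + \sqrt{1 + \left(-9 + 36 + 18\right)^{2}}}{2} = \frac{-2 + \sqrt{1 + 45^{2}}}{2} = \frac{-2 + \sqrt{1 + 2025}}{2} = \frac{-2 + \sqrt{2026}}{2} = -1 + \frac{\sqrt{2026}}{2} \approx 21.506$)
$M{\left(O,X \right)} = -1 + \frac{\sqrt{2026}}{2}$
$\left(M{\left(v{\left(-2 \right)},-1 \right)} - 1\right)^{2} = \left(\left(-1 + \frac{\sqrt{2026}}{2}\right) - 1\right)^{2} = \left(-2 + \frac{\sqrt{2026}}{2}\right)^{2}$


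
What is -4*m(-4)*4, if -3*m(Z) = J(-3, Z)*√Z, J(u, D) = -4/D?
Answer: 32*I/3 ≈ 10.667*I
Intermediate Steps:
J(u, D) = -4/D
m(Z) = 4/(3*√Z) (m(Z) = -(-4/Z)*√Z/3 = -(-4)/(3*√Z) = 4/(3*√Z))
-4*m(-4)*4 = -16/(3*√(-4))*4 = -16*(-I/2)/3*4 = -(-8)*I/3*4 = (8*I/3)*4 = 32*I/3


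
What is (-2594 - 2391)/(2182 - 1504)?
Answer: -4985/678 ≈ -7.3525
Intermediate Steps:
(-2594 - 2391)/(2182 - 1504) = -4985/678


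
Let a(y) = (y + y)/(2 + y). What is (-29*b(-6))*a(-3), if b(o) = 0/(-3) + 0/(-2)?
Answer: 0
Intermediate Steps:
b(o) = 0 (b(o) = 0*(-1/3) + 0*(-1/2) = 0 + 0 = 0)
a(y) = 2*y/(2 + y) (a(y) = (2*y)/(2 + y) = 2*y/(2 + y))
(-29*b(-6))*a(-3) = (-29*0)*(2*(-3)/(2 - 3)) = 0*(2*(-3)/(-1)) = 0*(2*(-3)*(-1)) = 0*6 = 0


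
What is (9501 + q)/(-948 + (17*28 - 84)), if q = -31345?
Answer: 5461/139 ≈ 39.288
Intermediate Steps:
(9501 + q)/(-948 + (17*28 - 84)) = (9501 - 31345)/(-948 + (17*28 - 84)) = -21844/(-948 + (476 - 84)) = -21844/(-948 + 392) = -21844/(-556) = -21844*(-1/556) = 5461/139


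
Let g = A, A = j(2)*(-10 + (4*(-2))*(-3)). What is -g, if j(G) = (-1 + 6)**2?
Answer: -350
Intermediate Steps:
j(G) = 25 (j(G) = 5**2 = 25)
A = 350 (A = 25*(-10 + (4*(-2))*(-3)) = 25*(-10 - 8*(-3)) = 25*(-10 + 24) = 25*14 = 350)
g = 350
-g = -1*350 = -350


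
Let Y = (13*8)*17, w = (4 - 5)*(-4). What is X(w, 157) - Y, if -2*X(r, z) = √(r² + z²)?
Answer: -1768 - √24665/2 ≈ -1846.5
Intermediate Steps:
w = 4 (w = -1*(-4) = 4)
Y = 1768 (Y = 104*17 = 1768)
X(r, z) = -√(r² + z²)/2
X(w, 157) - Y = -√(4² + 157²)/2 - 1*1768 = -√(16 + 24649)/2 - 1768 = -√24665/2 - 1768 = -1768 - √24665/2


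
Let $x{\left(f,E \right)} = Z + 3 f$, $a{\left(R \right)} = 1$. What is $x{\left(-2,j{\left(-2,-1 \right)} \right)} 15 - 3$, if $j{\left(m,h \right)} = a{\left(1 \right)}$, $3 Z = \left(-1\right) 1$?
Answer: $-98$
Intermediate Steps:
$Z = - \frac{1}{3}$ ($Z = \frac{\left(-1\right) 1}{3} = \frac{1}{3} \left(-1\right) = - \frac{1}{3} \approx -0.33333$)
$j{\left(m,h \right)} = 1$
$x{\left(f,E \right)} = - \frac{1}{3} + 3 f$
$x{\left(-2,j{\left(-2,-1 \right)} \right)} 15 - 3 = \left(- \frac{1}{3} + 3 \left(-2\right)\right) 15 - 3 = \left(- \frac{1}{3} - 6\right) 15 - 3 = \left(- \frac{19}{3}\right) 15 - 3 = -95 - 3 = -98$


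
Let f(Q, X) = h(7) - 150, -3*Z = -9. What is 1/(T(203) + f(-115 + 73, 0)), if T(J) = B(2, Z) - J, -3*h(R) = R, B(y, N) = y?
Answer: -3/1060 ≈ -0.0028302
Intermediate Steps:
Z = 3 (Z = -⅓*(-9) = 3)
h(R) = -R/3
T(J) = 2 - J
f(Q, X) = -457/3 (f(Q, X) = -⅓*7 - 150 = -7/3 - 150 = -457/3)
1/(T(203) + f(-115 + 73, 0)) = 1/((2 - 1*203) - 457/3) = 1/((2 - 203) - 457/3) = 1/(-201 - 457/3) = 1/(-1060/3) = -3/1060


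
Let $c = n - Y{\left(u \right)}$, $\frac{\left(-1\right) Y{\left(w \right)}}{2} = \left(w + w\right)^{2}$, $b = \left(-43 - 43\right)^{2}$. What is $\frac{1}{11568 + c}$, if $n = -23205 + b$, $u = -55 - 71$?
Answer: $\frac{1}{122767} \approx 8.1455 \cdot 10^{-6}$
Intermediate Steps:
$u = -126$
$b = 7396$ ($b = \left(-86\right)^{2} = 7396$)
$Y{\left(w \right)} = - 8 w^{2}$ ($Y{\left(w \right)} = - 2 \left(w + w\right)^{2} = - 2 \left(2 w\right)^{2} = - 2 \cdot 4 w^{2} = - 8 w^{2}$)
$n = -15809$ ($n = -23205 + 7396 = -15809$)
$c = 111199$ ($c = -15809 - - 8 \left(-126\right)^{2} = -15809 - \left(-8\right) 15876 = -15809 - -127008 = -15809 + 127008 = 111199$)
$\frac{1}{11568 + c} = \frac{1}{11568 + 111199} = \frac{1}{122767}$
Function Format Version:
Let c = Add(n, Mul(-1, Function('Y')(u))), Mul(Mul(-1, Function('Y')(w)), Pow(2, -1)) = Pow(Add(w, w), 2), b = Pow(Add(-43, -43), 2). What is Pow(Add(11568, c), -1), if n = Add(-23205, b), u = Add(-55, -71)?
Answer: Rational(1, 122767) ≈ 8.1455e-6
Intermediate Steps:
u = -126
b = 7396 (b = Pow(-86, 2) = 7396)
Function('Y')(w) = Mul(-8, Pow(w, 2)) (Function('Y')(w) = Mul(-2, Pow(Add(w, w), 2)) = Mul(-2, Pow(Mul(2, w), 2)) = Mul(-2, Mul(4, Pow(w, 2))) = Mul(-8, Pow(w, 2)))
n = -15809 (n = Add(-23205, 7396) = -15809)
c = 111199 (c = Add(-15809, Mul(-1, Mul(-8, Pow(-126, 2)))) = Add(-15809, Mul(-1, Mul(-8, 15876))) = Add(-15809, Mul(-1, -127008)) = Add(-15809, 127008) = 111199)
Pow(Add(11568, c), -1) = Pow(Add(11568, 111199), -1) = Pow(122767, -1) = Rational(1, 122767)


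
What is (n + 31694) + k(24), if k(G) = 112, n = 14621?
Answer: 46427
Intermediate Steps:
(n + 31694) + k(24) = (14621 + 31694) + 112 = 46315 + 112 = 46427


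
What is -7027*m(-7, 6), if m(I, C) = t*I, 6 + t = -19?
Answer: -1229725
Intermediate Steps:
t = -25 (t = -6 - 19 = -25)
m(I, C) = -25*I
-7027*m(-7, 6) = -(-175675)*(-7) = -7027*175 = -1229725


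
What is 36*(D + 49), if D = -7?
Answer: 1512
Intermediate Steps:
36*(D + 49) = 36*(-7 + 49) = 36*42 = 1512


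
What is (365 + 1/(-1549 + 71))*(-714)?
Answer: -192590433/739 ≈ -2.6061e+5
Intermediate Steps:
(365 + 1/(-1549 + 71))*(-714) = (365 + 1/(-1478))*(-714) = (365 - 1/1478)*(-714) = (539469/1478)*(-714) = -192590433/739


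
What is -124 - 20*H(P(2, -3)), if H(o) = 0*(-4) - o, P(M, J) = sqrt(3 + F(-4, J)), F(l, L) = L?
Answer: -124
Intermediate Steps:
P(M, J) = sqrt(3 + J)
H(o) = -o (H(o) = 0 - o = -o)
-124 - 20*H(P(2, -3)) = -124 - (-20)*sqrt(3 - 3) = -124 - (-20)*sqrt(0) = -124 - (-20)*0 = -124 - 20*0 = -124 + 0 = -124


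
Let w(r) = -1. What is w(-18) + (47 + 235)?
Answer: 281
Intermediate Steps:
w(-18) + (47 + 235) = -1 + (47 + 235) = -1 + 282 = 281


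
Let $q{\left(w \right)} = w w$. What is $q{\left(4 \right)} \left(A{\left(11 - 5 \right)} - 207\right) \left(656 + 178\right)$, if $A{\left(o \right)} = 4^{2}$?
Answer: $-2548704$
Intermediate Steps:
$q{\left(w \right)} = w^{2}$
$A{\left(o \right)} = 16$
$q{\left(4 \right)} \left(A{\left(11 - 5 \right)} - 207\right) \left(656 + 178\right) = 4^{2} \left(16 - 207\right) \left(656 + 178\right) = 16 \left(\left(-191\right) 834\right) = 16 \left(-159294\right) = -2548704$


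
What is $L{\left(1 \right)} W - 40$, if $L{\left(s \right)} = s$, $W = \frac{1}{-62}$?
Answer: $- \frac{2481}{62} \approx -40.016$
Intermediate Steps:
$W = - \frac{1}{62} \approx -0.016129$
$L{\left(1 \right)} W - 40 = 1 \left(- \frac{1}{62}\right) - 40 = - \frac{1}{62} - 40 = - \frac{2481}{62}$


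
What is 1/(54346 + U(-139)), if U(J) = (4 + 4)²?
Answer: 1/54410 ≈ 1.8379e-5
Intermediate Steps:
U(J) = 64 (U(J) = 8² = 64)
1/(54346 + U(-139)) = 1/(54346 + 64) = 1/54410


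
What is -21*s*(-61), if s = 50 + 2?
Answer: 66612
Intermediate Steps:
s = 52
-21*s*(-61) = -21*52*(-61) = -1092*(-61) = 66612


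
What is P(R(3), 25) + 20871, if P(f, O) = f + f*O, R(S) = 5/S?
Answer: 62743/3 ≈ 20914.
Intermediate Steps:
P(f, O) = f + O*f
P(R(3), 25) + 20871 = (5/3)*(1 + 25) + 20871 = (5*(⅓))*26 + 20871 = (5/3)*26 + 20871 = 130/3 + 20871 = 62743/3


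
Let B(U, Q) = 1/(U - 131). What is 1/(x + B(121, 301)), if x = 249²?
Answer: 10/620009 ≈ 1.6129e-5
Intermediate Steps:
B(U, Q) = 1/(-131 + U)
x = 62001
1/(x + B(121, 301)) = 1/(62001 + 1/(-131 + 121)) = 1/(62001 + 1/(-10)) = 1/(62001 - ⅒) = 1/(620009/10) = 10/620009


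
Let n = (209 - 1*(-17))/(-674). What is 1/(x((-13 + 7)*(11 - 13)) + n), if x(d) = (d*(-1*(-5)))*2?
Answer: 337/40327 ≈ 0.0083567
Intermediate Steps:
x(d) = 10*d (x(d) = (d*5)*2 = (5*d)*2 = 10*d)
n = -113/337 (n = (209 + 17)*(-1/674) = 226*(-1/674) = -113/337 ≈ -0.33531)
1/(x((-13 + 7)*(11 - 13)) + n) = 1/(10*((-13 + 7)*(11 - 13)) - 113/337) = 1/(10*(-6*(-2)) - 113/337) = 1/(10*12 - 113/337) = 1/(120 - 113/337) = 1/(40327/337) = 337/40327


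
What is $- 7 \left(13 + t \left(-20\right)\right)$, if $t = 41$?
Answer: $5649$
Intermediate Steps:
$- 7 \left(13 + t \left(-20\right)\right) = - 7 \left(13 + 41 \left(-20\right)\right) = - 7 \left(13 - 820\right) = \left(-7\right) \left(-807\right) = 5649$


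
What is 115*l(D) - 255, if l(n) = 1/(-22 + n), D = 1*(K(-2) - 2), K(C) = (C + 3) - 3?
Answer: -6745/26 ≈ -259.42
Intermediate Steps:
K(C) = C (K(C) = (3 + C) - 3 = C)
D = -4 (D = 1*(-2 - 2) = 1*(-4) = -4)
115*l(D) - 255 = 115/(-22 - 4) - 255 = 115/(-26) - 255 = 115*(-1/26) - 255 = -115/26 - 255 = -6745/26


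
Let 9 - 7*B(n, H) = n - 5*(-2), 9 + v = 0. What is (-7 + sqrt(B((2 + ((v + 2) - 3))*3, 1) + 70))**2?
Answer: 856/7 - 6*sqrt(399) ≈ 2.4358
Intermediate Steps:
v = -9 (v = -9 + 0 = -9)
B(n, H) = -1/7 - n/7 (B(n, H) = 9/7 - (n - 5*(-2))/7 = 9/7 - (n + 10)/7 = 9/7 - (10 + n)/7 = 9/7 + (-10/7 - n/7) = -1/7 - n/7)
(-7 + sqrt(B((2 + ((v + 2) - 3))*3, 1) + 70))**2 = (-7 + sqrt((-1/7 - (2 + ((-9 + 2) - 3))*3/7) + 70))**2 = (-7 + sqrt((-1/7 - (2 + (-7 - 3))*3/7) + 70))**2 = (-7 + sqrt((-1/7 - (2 - 10)*3/7) + 70))**2 = (-7 + sqrt((-1/7 - (-8)*3/7) + 70))**2 = (-7 + sqrt((-1/7 - 1/7*(-24)) + 70))**2 = (-7 + sqrt((-1/7 + 24/7) + 70))**2 = (-7 + sqrt(23/7 + 70))**2 = (-7 + sqrt(513/7))**2 = (-7 + 3*sqrt(399)/7)**2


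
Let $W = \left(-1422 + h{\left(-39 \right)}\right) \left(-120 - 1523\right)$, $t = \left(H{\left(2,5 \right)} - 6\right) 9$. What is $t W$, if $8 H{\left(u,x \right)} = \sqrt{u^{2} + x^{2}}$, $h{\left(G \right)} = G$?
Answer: $-129622842 + \frac{21603807 \sqrt{29}}{8} \approx -1.1508 \cdot 10^{8}$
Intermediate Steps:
$H{\left(u,x \right)} = \frac{\sqrt{u^{2} + x^{2}}}{8}$
$t = -54 + \frac{9 \sqrt{29}}{8}$ ($t = \left(\frac{\sqrt{2^{2} + 5^{2}}}{8} - 6\right) 9 = \left(\frac{\sqrt{4 + 25}}{8} - 6\right) 9 = \left(\frac{\sqrt{29}}{8} - 6\right) 9 = \left(-6 + \frac{\sqrt{29}}{8}\right) 9 = -54 + \frac{9 \sqrt{29}}{8} \approx -47.942$)
$W = 2400423$ ($W = \left(-1422 - 39\right) \left(-120 - 1523\right) = \left(-1461\right) \left(-1643\right) = 2400423$)
$t W = \left(-54 + \frac{9 \sqrt{29}}{8}\right) 2400423 = -129622842 + \frac{21603807 \sqrt{29}}{8}$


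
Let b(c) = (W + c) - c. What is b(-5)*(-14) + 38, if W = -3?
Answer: 80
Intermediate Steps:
b(c) = -3 (b(c) = (-3 + c) - c = -3)
b(-5)*(-14) + 38 = -3*(-14) + 38 = 42 + 38 = 80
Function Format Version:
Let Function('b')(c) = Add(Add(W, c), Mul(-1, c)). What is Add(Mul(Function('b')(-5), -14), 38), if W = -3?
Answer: 80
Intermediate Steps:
Function('b')(c) = -3 (Function('b')(c) = Add(Add(-3, c), Mul(-1, c)) = -3)
Add(Mul(Function('b')(-5), -14), 38) = Add(Mul(-3, -14), 38) = Add(42, 38) = 80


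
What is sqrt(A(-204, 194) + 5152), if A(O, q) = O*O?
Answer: 4*sqrt(2923) ≈ 216.26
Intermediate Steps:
A(O, q) = O**2
sqrt(A(-204, 194) + 5152) = sqrt((-204)**2 + 5152) = sqrt(41616 + 5152) = sqrt(46768) = 4*sqrt(2923)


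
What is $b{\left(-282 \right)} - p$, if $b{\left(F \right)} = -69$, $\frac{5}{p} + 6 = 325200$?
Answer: $- \frac{22438391}{325194} \approx -69.0$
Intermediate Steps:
$p = \frac{5}{325194}$ ($p = \frac{5}{-6 + 325200} = \frac{5}{325194} \approx 1.5375 \cdot 10^{-5}$)
$b{\left(-282 \right)} - p = -69 - \frac{5}{325194} = - \frac{22438391}{325194}$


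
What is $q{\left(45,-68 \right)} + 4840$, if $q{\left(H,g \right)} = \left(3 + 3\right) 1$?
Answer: $4846$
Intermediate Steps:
$q{\left(H,g \right)} = 6$ ($q{\left(H,g \right)} = 6 \cdot 1 = 6$)
$q{\left(45,-68 \right)} + 4840 = 6 + 4840 = 4846$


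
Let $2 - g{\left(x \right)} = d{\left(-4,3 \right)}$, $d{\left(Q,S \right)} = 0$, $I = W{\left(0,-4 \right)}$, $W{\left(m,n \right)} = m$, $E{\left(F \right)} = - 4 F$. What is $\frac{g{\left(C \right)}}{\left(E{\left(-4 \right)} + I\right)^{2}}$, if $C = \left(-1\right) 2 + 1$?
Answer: $\frac{1}{128} \approx 0.0078125$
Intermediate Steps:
$I = 0$
$C = -1$ ($C = -2 + 1 = -1$)
$g{\left(x \right)} = 2$ ($g{\left(x \right)} = 2 - 0 = 2 + 0 = 2$)
$\frac{g{\left(C \right)}}{\left(E{\left(-4 \right)} + I\right)^{2}} = \frac{2}{\left(\left(-4\right) \left(-4\right) + 0\right)^{2}} = \frac{2}{\left(16 + 0\right)^{2}} = \frac{2}{16^{2}} = \frac{2}{256} = 2 \cdot \frac{1}{256} = \frac{1}{128}$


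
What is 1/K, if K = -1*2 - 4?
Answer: -⅙ ≈ -0.16667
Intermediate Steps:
K = -6 (K = -2 - 4 = -6)
1/K = 1/(-6) = -⅙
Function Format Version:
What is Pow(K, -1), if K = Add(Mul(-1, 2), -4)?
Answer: Rational(-1, 6) ≈ -0.16667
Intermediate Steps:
K = -6 (K = Add(-2, -4) = -6)
Pow(K, -1) = Pow(-6, -1) = Rational(-1, 6)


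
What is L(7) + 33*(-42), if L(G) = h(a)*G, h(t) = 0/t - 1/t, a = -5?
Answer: -6923/5 ≈ -1384.6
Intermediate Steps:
h(t) = -1/t (h(t) = 0 - 1/t = -1/t)
L(G) = G/5 (L(G) = (-1/(-5))*G = (-1*(-⅕))*G = G/5)
L(7) + 33*(-42) = (⅕)*7 + 33*(-42) = 7/5 - 1386 = -6923/5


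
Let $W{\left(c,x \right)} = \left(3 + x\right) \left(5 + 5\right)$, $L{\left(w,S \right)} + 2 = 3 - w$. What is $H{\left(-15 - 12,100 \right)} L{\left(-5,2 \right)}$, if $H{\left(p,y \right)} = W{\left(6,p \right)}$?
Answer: $-1440$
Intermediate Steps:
$L{\left(w,S \right)} = 1 - w$ ($L{\left(w,S \right)} = -2 - \left(-3 + w\right) = 1 - w$)
$W{\left(c,x \right)} = 30 + 10 x$ ($W{\left(c,x \right)} = \left(3 + x\right) 10 = 30 + 10 x$)
$H{\left(p,y \right)} = 30 + 10 p$
$H{\left(-15 - 12,100 \right)} L{\left(-5,2 \right)} = \left(30 + 10 \left(-15 - 12\right)\right) \left(1 - -5\right) = \left(30 + 10 \left(-15 - 12\right)\right) \left(1 + 5\right) = \left(30 + 10 \left(-27\right)\right) 6 = \left(30 - 270\right) 6 = \left(-240\right) 6 = -1440$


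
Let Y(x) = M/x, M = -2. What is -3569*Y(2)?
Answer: 3569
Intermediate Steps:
Y(x) = -2/x
-3569*Y(2) = -(-7138)/2 = -3569*(-1) = 3569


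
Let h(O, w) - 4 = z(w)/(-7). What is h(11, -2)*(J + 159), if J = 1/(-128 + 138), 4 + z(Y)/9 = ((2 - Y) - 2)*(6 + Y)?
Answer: -6364/35 ≈ -181.83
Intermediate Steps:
z(Y) = -36 - 9*Y*(6 + Y) (z(Y) = -36 + 9*(((2 - Y) - 2)*(6 + Y)) = -36 + 9*((-Y)*(6 + Y)) = -36 + 9*(-Y*(6 + Y)) = -36 - 9*Y*(6 + Y))
J = 1/10 ≈ 0.10000
h(O, w) = 64/7 + 9*w**2/7 + 54*w/7 (h(O, w) = 4 + (-36 - 54*w - 9*w**2)/(-7) = 4 + (-36 - 54*w - 9*w**2)*(-1/7) = 4 + (36/7 + 9*w**2/7 + 54*w/7) = 64/7 + 9*w**2/7 + 54*w/7)
h(11, -2)*(J + 159) = (64/7 + (9/7)*(-2)**2 + (54/7)*(-2))*(1/10 + 159) = (64/7 + (9/7)*4 - 108/7)*(1591/10) = (64/7 + 36/7 - 108/7)*(1591/10) = -8/7*1591/10 = -6364/35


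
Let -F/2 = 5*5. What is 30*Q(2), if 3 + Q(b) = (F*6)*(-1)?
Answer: 8910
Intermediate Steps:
F = -50 (F = -10*5 = -2*25 = -50)
Q(b) = 297 (Q(b) = -3 - 50*6*(-1) = -3 - 300*(-1) = -3 + 300 = 297)
30*Q(2) = 30*297 = 8910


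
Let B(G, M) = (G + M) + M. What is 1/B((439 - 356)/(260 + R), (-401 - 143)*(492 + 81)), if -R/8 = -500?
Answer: -4260/2655786157 ≈ -1.6040e-6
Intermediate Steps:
R = 4000 (R = -8*(-500) = 4000)
B(G, M) = G + 2*M
1/B((439 - 356)/(260 + R), (-401 - 143)*(492 + 81)) = 1/((439 - 356)/(260 + 4000) + 2*((-401 - 143)*(492 + 81))) = 1/(83/4260 + 2*(-544*573)) = 1/(83*(1/4260) + 2*(-311712)) = 1/(83/4260 - 623424) = 1/(-2655786157/4260) = -4260/2655786157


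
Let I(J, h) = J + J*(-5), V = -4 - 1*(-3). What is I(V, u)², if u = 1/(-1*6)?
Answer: 16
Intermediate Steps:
u = -⅙ (u = 1/(-6) = -⅙ ≈ -0.16667)
V = -1 (V = -4 + 3 = -1)
I(J, h) = -4*J (I(J, h) = J - 5*J = -4*J)
I(V, u)² = (-4*(-1))² = 4² = 16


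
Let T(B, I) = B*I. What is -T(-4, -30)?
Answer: -120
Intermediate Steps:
-T(-4, -30) = -(-4)*(-30) = -1*120 = -120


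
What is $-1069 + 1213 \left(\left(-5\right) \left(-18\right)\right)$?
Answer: $108101$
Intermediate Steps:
$-1069 + 1213 \left(\left(-5\right) \left(-18\right)\right) = -1069 + 1213 \cdot 90 = -1069 + 109170 = 108101$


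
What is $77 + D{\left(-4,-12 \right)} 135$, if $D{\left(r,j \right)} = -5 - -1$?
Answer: $-463$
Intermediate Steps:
$D{\left(r,j \right)} = -4$ ($D{\left(r,j \right)} = -5 + 1 = -4$)
$77 + D{\left(-4,-12 \right)} 135 = 77 - 540 = -463$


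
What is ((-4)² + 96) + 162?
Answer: 274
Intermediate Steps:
((-4)² + 96) + 162 = (16 + 96) + 162 = 112 + 162 = 274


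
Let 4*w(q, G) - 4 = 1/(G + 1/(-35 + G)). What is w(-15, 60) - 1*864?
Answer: -5181427/6004 ≈ -863.00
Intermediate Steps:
w(q, G) = 1 + 1/(4*(G + 1/(-35 + G)))
w(-15, 60) - 1*864 = (-31 - 139*60 + 4*60²)/(4*(1 + 60² - 35*60)) - 1*864 = (-31 - 8340 + 4*3600)/(4*(1 + 3600 - 2100)) - 864 = (¼)*(-31 - 8340 + 14400)/1501 - 864 = (¼)*(1/1501)*6029 - 864 = 6029/6004 - 864 = -5181427/6004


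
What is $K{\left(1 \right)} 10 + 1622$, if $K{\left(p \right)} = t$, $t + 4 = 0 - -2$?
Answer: $1602$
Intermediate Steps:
$t = -2$ ($t = -4 + \left(0 - -2\right) = -4 + \left(0 + 2\right) = -4 + 2 = -2$)
$K{\left(p \right)} = -2$
$K{\left(1 \right)} 10 + 1622 = \left(-2\right) 10 + 1622 = -20 + 1622 = 1602$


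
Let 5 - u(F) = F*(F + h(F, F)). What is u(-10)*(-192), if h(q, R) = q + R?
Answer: 56640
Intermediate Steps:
h(q, R) = R + q
u(F) = 5 - 3*F² (u(F) = 5 - F*(F + (F + F)) = 5 - F*(F + 2*F) = 5 - F*3*F = 5 - 3*F²)
u(-10)*(-192) = (5 - 3*(-10)²)*(-192) = (5 - 3*100)*(-192) = (5 - 300)*(-192) = -295*(-192) = 56640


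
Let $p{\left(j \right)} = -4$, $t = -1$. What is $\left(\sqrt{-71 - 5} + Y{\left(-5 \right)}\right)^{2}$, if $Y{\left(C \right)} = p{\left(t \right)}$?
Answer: $4 \left(2 - i \sqrt{19}\right)^{2} \approx -60.0 - 69.742 i$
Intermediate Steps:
$Y{\left(C \right)} = -4$
$\left(\sqrt{-71 - 5} + Y{\left(-5 \right)}\right)^{2} = \left(\sqrt{-71 - 5} - 4\right)^{2} = \left(\sqrt{-76} - 4\right)^{2} = \left(2 i \sqrt{19} - 4\right)^{2} = \left(-4 + 2 i \sqrt{19}\right)^{2}$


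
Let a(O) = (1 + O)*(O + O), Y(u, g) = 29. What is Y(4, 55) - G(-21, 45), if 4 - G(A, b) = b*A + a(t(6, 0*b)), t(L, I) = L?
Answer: -836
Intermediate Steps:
a(O) = 2*O*(1 + O) (a(O) = (1 + O)*(2*O) = 2*O*(1 + O))
G(A, b) = -80 - A*b (G(A, b) = 4 - (b*A + 2*6*(1 + 6)) = 4 - (A*b + 2*6*7) = 4 - (A*b + 84) = 4 - (84 + A*b) = 4 + (-84 - A*b) = -80 - A*b)
Y(4, 55) - G(-21, 45) = 29 - (-80 - 1*(-21)*45) = 29 - (-80 + 945) = 29 - 1*865 = 29 - 865 = -836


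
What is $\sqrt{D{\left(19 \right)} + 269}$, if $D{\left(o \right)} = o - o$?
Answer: $\sqrt{269} \approx 16.401$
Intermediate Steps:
$D{\left(o \right)} = 0$
$\sqrt{D{\left(19 \right)} + 269} = \sqrt{0 + 269} = \sqrt{269}$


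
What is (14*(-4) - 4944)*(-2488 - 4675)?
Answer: 35815000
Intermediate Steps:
(14*(-4) - 4944)*(-2488 - 4675) = (-56 - 4944)*(-7163) = -5000*(-7163) = 35815000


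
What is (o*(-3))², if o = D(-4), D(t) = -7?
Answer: 441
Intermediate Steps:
o = -7
(o*(-3))² = (-7*(-3))² = 21² = 441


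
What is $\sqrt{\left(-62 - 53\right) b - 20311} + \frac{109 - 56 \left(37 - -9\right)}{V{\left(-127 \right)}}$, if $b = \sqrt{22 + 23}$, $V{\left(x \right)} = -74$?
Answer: $\frac{2467}{74} + i \sqrt{20311 + 345 \sqrt{5}} \approx 33.338 + 145.2 i$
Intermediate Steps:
$b = 3 \sqrt{5}$ ($b = \sqrt{45} = 3 \sqrt{5} \approx 6.7082$)
$\sqrt{\left(-62 - 53\right) b - 20311} + \frac{109 - 56 \left(37 - -9\right)}{V{\left(-127 \right)}} = \sqrt{\left(-62 - 53\right) 3 \sqrt{5} - 20311} + \frac{109 - 56 \left(37 - -9\right)}{-74} = \sqrt{- 115 \cdot 3 \sqrt{5} - 20311} + \left(109 - 56 \left(37 + 9\right)\right) \left(- \frac{1}{74}\right) = \sqrt{- 345 \sqrt{5} - 20311} + \left(109 - 2576\right) \left(- \frac{1}{74}\right) = \sqrt{-20311 - 345 \sqrt{5}} + \left(109 - 2576\right) \left(- \frac{1}{74}\right) = \sqrt{-20311 - 345 \sqrt{5}} - - \frac{2467}{74} = \sqrt{-20311 - 345 \sqrt{5}} + \frac{2467}{74} = \frac{2467}{74} + \sqrt{-20311 - 345 \sqrt{5}}$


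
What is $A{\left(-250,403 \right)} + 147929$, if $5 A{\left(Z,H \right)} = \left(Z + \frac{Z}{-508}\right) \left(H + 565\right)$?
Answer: $\frac{12652283}{127} \approx 99624.0$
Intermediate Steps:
$A{\left(Z,H \right)} = \frac{507 Z \left(565 + H\right)}{2540}$ ($A{\left(Z,H \right)} = \frac{\left(Z + \frac{Z}{-508}\right) \left(H + 565\right)}{5} = \frac{\left(Z + Z \left(- \frac{1}{508}\right)\right) \left(565 + H\right)}{5} = \frac{\left(Z - \frac{Z}{508}\right) \left(565 + H\right)}{5} = \frac{\frac{507 Z}{508} \left(565 + H\right)}{5} = \frac{\frac{507}{508} Z \left(565 + H\right)}{5} = \frac{507 Z \left(565 + H\right)}{2540}$)
$A{\left(-250,403 \right)} + 147929 = \frac{507}{2540} \left(-250\right) \left(565 + 403\right) + 147929 = \frac{507}{2540} \left(-250\right) 968 + 147929 = - \frac{6134700}{127} + 147929 = \frac{12652283}{127}$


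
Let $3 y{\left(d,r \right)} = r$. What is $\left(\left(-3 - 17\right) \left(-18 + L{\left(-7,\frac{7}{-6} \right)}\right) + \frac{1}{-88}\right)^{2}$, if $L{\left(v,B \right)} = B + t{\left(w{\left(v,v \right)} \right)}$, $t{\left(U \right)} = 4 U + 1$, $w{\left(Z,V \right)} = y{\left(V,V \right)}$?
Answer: $\frac{2342463201}{7744} \approx 3.0249 \cdot 10^{5}$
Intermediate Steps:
$y{\left(d,r \right)} = \frac{r}{3}$
$w{\left(Z,V \right)} = \frac{V}{3}$
$t{\left(U \right)} = 1 + 4 U$
$L{\left(v,B \right)} = 1 + B + \frac{4 v}{3}$ ($L{\left(v,B \right)} = B + \left(1 + 4 \frac{v}{3}\right) = B + \left(1 + \frac{4 v}{3}\right) = 1 + B + \frac{4 v}{3}$)
$\left(\left(-3 - 17\right) \left(-18 + L{\left(-7,\frac{7}{-6} \right)}\right) + \frac{1}{-88}\right)^{2} = \left(\left(-3 - 17\right) \left(-18 + \left(1 + \frac{7}{-6} + \frac{4}{3} \left(-7\right)\right)\right) + \frac{1}{-88}\right)^{2} = \left(- 20 \left(-18 + \left(1 + 7 \left(- \frac{1}{6}\right) - \frac{28}{3}\right)\right) - \frac{1}{88}\right)^{2} = \left(- 20 \left(-18 - \frac{19}{2}\right) - \frac{1}{88}\right)^{2} = \left(\left(-20\right) \left(- \frac{55}{2}\right) - \frac{1}{88}\right)^{2} = \left(550 - \frac{1}{88}\right)^{2} = \left(\frac{48399}{88}\right)^{2} = \frac{2342463201}{7744}$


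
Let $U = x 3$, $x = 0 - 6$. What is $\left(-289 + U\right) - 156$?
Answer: $-463$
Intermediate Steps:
$x = -6$ ($x = 0 - 6 = -6$)
$U = -18$ ($U = \left(-6\right) 3 = -18$)
$\left(-289 + U\right) - 156 = \left(-289 - 18\right) - 156 = -307 - 156 = -463$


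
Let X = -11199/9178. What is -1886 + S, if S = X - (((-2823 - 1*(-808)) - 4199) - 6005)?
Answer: 94825075/9178 ≈ 10332.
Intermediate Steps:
X = -11199/9178 (X = -11199*1/9178 = -11199/9178 ≈ -1.2202)
S = 112134783/9178 (S = -11199/9178 - (((-2823 - 1*(-808)) - 4199) - 6005) = -11199/9178 - (((-2823 + 808) - 4199) - 6005) = -11199/9178 - ((-2015 - 4199) - 6005) = -11199/9178 - (-6214 - 6005) = -11199/9178 - 1*(-12219) = -11199/9178 + 12219 = 112134783/9178 ≈ 12218.)
-1886 + S = -1886 + 112134783/9178 = 94825075/9178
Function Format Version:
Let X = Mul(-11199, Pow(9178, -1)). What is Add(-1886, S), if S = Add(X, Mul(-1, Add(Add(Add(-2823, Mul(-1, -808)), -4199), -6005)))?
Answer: Rational(94825075, 9178) ≈ 10332.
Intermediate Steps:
X = Rational(-11199, 9178) (X = Mul(-11199, Rational(1, 9178)) = Rational(-11199, 9178) ≈ -1.2202)
S = Rational(112134783, 9178) (S = Add(Rational(-11199, 9178), Mul(-1, Add(Add(Add(-2823, Mul(-1, -808)), -4199), -6005))) = Add(Rational(-11199, 9178), Mul(-1, Add(Add(Add(-2823, 808), -4199), -6005))) = Add(Rational(-11199, 9178), Mul(-1, Add(Add(-2015, -4199), -6005))) = Add(Rational(-11199, 9178), Mul(-1, Add(-6214, -6005))) = Add(Rational(-11199, 9178), Mul(-1, -12219)) = Add(Rational(-11199, 9178), 12219) = Rational(112134783, 9178) ≈ 12218.)
Add(-1886, S) = Add(-1886, Rational(112134783, 9178)) = Rational(94825075, 9178)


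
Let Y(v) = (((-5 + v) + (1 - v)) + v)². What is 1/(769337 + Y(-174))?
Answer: 1/801021 ≈ 1.2484e-6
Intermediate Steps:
Y(v) = (-4 + v)²
1/(769337 + Y(-174)) = 1/(769337 + (-4 - 174)²) = 1/(769337 + (-178)²) = 1/(769337 + 31684) = 1/801021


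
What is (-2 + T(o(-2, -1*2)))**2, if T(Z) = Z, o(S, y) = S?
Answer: 16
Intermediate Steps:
(-2 + T(o(-2, -1*2)))**2 = (-2 - 2)**2 = (-4)**2 = 16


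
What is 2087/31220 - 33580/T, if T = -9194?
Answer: 533777739/143518340 ≈ 3.7192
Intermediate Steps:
2087/31220 - 33580/T = 2087/31220 - 33580/(-9194) = 2087*(1/31220) - 33580*(-1/9194) = 2087/31220 + 16790/4597 = 533777739/143518340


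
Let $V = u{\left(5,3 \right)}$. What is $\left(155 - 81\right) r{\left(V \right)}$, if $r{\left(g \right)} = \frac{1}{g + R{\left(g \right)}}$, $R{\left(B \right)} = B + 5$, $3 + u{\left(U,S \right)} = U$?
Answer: $\frac{74}{9} \approx 8.2222$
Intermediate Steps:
$u{\left(U,S \right)} = -3 + U$
$R{\left(B \right)} = 5 + B$
$V = 2$ ($V = -3 + 5 = 2$)
$r{\left(g \right)} = \frac{1}{5 + 2 g}$ ($r{\left(g \right)} = \frac{1}{g + \left(5 + g\right)} = \frac{1}{5 + 2 g}$)
$\left(155 - 81\right) r{\left(V \right)} = \frac{155 - 81}{5 + 2 \cdot 2} = \frac{74}{5 + 4} = \frac{74}{9}$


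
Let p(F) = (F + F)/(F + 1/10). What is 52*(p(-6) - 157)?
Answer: -475436/59 ≈ -8058.2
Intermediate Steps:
p(F) = 2*F/(⅒ + F) (p(F) = (2*F)/(F + ⅒) = (2*F)/(⅒ + F) = 2*F/(⅒ + F))
52*(p(-6) - 157) = 52*(20*(-6)/(1 + 10*(-6)) - 157) = 52*(20*(-6)/(1 - 60) - 157) = 52*(20*(-6)/(-59) - 157) = 52*(20*(-6)*(-1/59) - 157) = 52*(120/59 - 157) = 52*(-9143/59) = -475436/59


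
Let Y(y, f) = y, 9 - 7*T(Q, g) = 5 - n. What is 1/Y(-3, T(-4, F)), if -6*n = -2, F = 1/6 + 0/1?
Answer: -1/3 ≈ -0.33333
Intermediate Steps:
F = 1/6 (F = 1*(1/6) + 0*1 = 1/6 + 0 = 1/6 ≈ 0.16667)
n = 1/3 (n = -1/6*(-2) = 1/3 ≈ 0.33333)
T(Q, g) = 13/21 (T(Q, g) = 9/7 - (5 - 1*1/3)/7 = 9/7 - (5 - 1/3)/7 = 9/7 - 1/7*14/3 = 9/7 - 2/3 = 13/21)
1/Y(-3, T(-4, F)) = 1/(-3) = -1/3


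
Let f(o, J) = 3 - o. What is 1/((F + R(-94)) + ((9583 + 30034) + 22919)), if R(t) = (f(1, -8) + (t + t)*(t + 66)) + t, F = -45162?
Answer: 1/22546 ≈ 4.4354e-5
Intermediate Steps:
R(t) = 2 + t + 2*t*(66 + t) (R(t) = ((3 - 1*1) + (t + t)*(t + 66)) + t = ((3 - 1) + (2*t)*(66 + t)) + t = (2 + 2*t*(66 + t)) + t = 2 + t + 2*t*(66 + t))
1/((F + R(-94)) + ((9583 + 30034) + 22919)) = 1/((-45162 + (2 + 2*(-94)² + 133*(-94))) + ((9583 + 30034) + 22919)) = 1/((-45162 + (2 + 2*8836 - 12502)) + (39617 + 22919)) = 1/((-45162 + (2 + 17672 - 12502)) + 62536) = 1/((-45162 + 5172) + 62536) = 1/(-39990 + 62536) = 1/22546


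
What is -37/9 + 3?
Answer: -10/9 ≈ -1.1111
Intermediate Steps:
-37/9 + 3 = -10/9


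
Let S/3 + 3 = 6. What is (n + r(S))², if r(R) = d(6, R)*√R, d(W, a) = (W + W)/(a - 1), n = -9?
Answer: 81/4 ≈ 20.250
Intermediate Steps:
S = 9 (S = -9 + 3*6 = -9 + 18 = 9)
d(W, a) = 2*W/(-1 + a) (d(W, a) = (2*W)/(-1 + a) = 2*W/(-1 + a))
r(R) = 12*√R/(-1 + R) (r(R) = (2*6/(-1 + R))*√R = (12/(-1 + R))*√R = 12*√R/(-1 + R))
(n + r(S))² = (-9 + 12*√9/(-1 + 9))² = (-9 + 12*3/8)² = (-9 + 12*3*(⅛))² = (-9 + 9/2)² = (-9/2)² = 81/4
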